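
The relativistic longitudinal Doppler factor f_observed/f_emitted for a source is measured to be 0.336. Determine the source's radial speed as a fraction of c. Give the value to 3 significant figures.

β ≈ 0.797

f_obs/f_src = √((1−β)/(1+β)) = 0.336  ⇒  (1−β)/(1+β) = 0.11290
β = |1 − D²|/(1 + D²) = |1 − 0.11290|/(1 + 0.11290) = 0.797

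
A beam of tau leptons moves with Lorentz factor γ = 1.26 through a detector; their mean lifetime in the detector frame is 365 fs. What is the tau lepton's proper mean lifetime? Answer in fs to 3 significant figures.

τ₀ ≈ 290 fs

γ = 1.26 (given)
Proper time: τ₀ = Δt/γ = 365/1.26 = 290 fs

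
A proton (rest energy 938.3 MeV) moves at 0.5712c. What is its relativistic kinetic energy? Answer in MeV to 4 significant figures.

γ = 1/√(1 − 0.5712²) = 1.21831
K = (γ − 1)m₀c² = (1.21831 − 1) × 938.3 MeV = 0.218307 × 938.3 MeV = 204.8 MeV

K ≈ 204.8 MeV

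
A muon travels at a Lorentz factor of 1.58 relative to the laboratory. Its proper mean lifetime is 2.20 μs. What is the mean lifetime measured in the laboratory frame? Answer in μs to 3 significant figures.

Δt ≈ 3.48 μs

γ = 1.58 (given)
Time dilation: Δt = γτ₀ = 1.58 × 2.20 μs = 3.48 μs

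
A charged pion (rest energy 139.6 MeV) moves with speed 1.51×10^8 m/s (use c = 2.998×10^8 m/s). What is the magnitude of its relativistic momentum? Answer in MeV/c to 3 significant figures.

β = v/c = 1.51×10^8 / 2.998×10^8 = 0.50367
γ = 1/√(1 − 0.50367²) = 1.1575
p = γβm₀c = 1.1575 × 0.50367 × 139.6 MeV/c = 81.4 MeV/c

p ≈ 81.4 MeV/c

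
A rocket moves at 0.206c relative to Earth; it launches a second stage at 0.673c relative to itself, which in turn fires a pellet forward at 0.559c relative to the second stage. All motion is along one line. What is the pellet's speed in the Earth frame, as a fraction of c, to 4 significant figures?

Compose boost 2: (0.673 + 0.206)/(1 + 0.673×0.206) = 0.8790/1.13864 = 0.771975
Compose boost 3: (0.559 + 0.771975)/(1 + 0.559×0.771975) = 1.33097/1.43153 = 0.9298

u ≈ 0.9298c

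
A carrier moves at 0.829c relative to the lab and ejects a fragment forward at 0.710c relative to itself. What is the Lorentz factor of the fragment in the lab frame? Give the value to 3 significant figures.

γ ≈ 4.03

u_lab = (0.710 + 0.829)/(1 + 0.710×0.829) = 1.539/1.58859 = 0.968784
γ = 1/√(1 − 0.968784²) = 4.03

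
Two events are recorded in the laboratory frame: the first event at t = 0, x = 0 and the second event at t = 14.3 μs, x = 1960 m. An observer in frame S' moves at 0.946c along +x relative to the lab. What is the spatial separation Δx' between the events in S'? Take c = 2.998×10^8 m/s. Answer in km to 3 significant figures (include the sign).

γ = 1/√(1 − 0.946²) = 3.0848
Δx' = γ(Δx − vΔt) = 3.0848 × (1960 m − 0.946×(2.998×10^8 m/s)×14.3×10^-6 s)
= 3.0848 × (-2095.6 m) = -6.46 km

Δx' ≈ -6.46 km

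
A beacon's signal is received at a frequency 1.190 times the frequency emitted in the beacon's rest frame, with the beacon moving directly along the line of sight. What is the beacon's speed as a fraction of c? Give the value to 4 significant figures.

f_obs/f_src = √((1+β)/(1−β)) = 1.190  ⇒  (1+β)/(1−β) = 1.41610
β = |1 − D²|/(1 + D²) = |1 − 1.41610|/(1 + 1.41610) = 0.1722

β ≈ 0.1722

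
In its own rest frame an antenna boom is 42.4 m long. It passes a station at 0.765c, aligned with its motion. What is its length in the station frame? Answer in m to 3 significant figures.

L ≈ 27.3 m

γ = 1/√(1 − 0.765²) = 1.5527
Length contraction: L = L₀/γ = 42.4/1.5527 = 27.3 m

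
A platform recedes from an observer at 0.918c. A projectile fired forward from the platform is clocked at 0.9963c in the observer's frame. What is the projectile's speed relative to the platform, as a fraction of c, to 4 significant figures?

Inverse velocity addition: u' = (u − v)/(1 − uv/c²)
= (0.9963 − 0.918)/(1 − 0.9963×0.918) = 0.07830/0.0853966 = 0.9169

u' ≈ 0.9169c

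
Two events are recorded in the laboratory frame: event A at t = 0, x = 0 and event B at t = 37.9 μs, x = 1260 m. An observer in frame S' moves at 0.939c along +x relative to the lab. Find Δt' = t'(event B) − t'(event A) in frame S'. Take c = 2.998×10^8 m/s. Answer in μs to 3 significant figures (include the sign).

Δt' ≈ 98.7 μs

γ = 1/√(1 − 0.939²) = 2.9077
Δt' = γ(Δt − vΔx/c²) = 2.9077 × (37.9 μs − 0.939×1260 m / (2.998×10^8 m/s))
= 2.9077 × (33.954 μs) = 98.7 μs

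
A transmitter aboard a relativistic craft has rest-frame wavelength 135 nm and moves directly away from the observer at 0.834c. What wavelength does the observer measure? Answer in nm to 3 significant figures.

Relativistic Doppler: λ_obs = λ_src √((1+β)/(1−β))
= 135 × √(1.8340/0.16600) = 135 × 3.3239 = 449 nm

λ_obs ≈ 449 nm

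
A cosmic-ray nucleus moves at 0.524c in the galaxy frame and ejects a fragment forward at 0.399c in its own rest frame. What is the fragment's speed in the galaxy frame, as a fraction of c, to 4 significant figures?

Compose boost 2: (0.399 + 0.524)/(1 + 0.399×0.524) = 0.9230/1.20908 = 0.7634

u ≈ 0.7634c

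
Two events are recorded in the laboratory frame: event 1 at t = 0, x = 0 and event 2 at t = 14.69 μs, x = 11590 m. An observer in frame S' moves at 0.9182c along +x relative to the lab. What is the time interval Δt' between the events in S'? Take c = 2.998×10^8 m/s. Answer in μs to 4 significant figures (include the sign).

Δt' ≈ -52.53 μs

γ = 1/√(1 − 0.9182²) = 2.52451
Δt' = γ(Δt − vΔx/c²) = 2.52451 × (14.69 μs − 0.9182×11590 m / (2.998×10^8 m/s))
= 2.52451 × (-20.8068 μs) = -52.53 μs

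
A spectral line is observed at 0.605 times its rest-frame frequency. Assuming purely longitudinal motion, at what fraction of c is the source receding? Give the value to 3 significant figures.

f_obs/f_src = √((1−β)/(1+β)) = 0.605  ⇒  (1−β)/(1+β) = 0.36602
β = |1 − D²|/(1 + D²) = |1 − 0.36602|/(1 + 0.36602) = 0.464

β ≈ 0.464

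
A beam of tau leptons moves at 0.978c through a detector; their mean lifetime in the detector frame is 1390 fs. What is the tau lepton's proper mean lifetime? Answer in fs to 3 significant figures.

τ₀ ≈ 290 fs

γ = 1/√(1 − 0.978²) = 4.7938
Proper time: τ₀ = Δt/γ = 1390/4.7938 = 290 fs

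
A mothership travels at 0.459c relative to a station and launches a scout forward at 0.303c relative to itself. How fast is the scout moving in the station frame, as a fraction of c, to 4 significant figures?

u ≈ 0.6690c

Compose boost 2: (0.303 + 0.459)/(1 + 0.303×0.459) = 0.7620/1.13908 = 0.6690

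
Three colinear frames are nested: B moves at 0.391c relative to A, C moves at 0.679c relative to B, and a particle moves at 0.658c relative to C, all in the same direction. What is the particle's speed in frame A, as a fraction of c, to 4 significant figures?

Compose boost 2: (0.679 + 0.391)/(1 + 0.679×0.391) = 1.070/1.26549 = 0.845523
Compose boost 3: (0.658 + 0.845523)/(1 + 0.658×0.845523) = 1.50352/1.55635 = 0.9661

u ≈ 0.9661c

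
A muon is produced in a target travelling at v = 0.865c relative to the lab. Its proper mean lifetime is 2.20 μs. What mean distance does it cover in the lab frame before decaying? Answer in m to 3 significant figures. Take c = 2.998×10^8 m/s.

d ≈ 1140 m

γ = 1/√(1 − 0.865²) = 1.9929
Dilated lifetime: Δt = γτ₀ = 1.9929 × 2.20 μs = 4.3845 μs
d = vΔt = 0.865c × 4.3845 μs = 2.5933×10^8 m/s × 4.3845×10^-6 s = 1140 m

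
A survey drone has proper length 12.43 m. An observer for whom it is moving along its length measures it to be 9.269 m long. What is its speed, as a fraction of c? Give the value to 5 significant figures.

β ≈ 0.66629

γ = L₀/L = 12.43/9.269 = 1.341029
β = √(1 − 1/γ²) = 0.66629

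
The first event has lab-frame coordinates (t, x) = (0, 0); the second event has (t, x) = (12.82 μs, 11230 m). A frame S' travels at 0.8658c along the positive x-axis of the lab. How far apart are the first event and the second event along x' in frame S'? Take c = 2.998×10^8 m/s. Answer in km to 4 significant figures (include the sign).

Δx' ≈ 15.79 km

γ = 1/√(1 − 0.8658²) = 1.99844
Δx' = γ(Δx − vΔt) = 1.99844 × (11230 m − 0.8658×(2.998×10^8 m/s)×12.82×10^-6 s)
= 1.99844 × (7902.35 m) = 15.79 km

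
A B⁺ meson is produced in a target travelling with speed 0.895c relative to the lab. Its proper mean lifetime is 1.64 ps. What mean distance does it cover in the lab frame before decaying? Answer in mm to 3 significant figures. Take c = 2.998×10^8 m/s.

d ≈ 0.987 mm

γ = 1/√(1 − 0.895²) = 2.2418
Dilated lifetime: Δt = γτ₀ = 2.2418 × 1.64 ps = 3.6766 ps
d = vΔt = 0.895c × 3.6766 ps = 2.6832×10^8 m/s × 3.6766×10^-12 s = 0.987 mm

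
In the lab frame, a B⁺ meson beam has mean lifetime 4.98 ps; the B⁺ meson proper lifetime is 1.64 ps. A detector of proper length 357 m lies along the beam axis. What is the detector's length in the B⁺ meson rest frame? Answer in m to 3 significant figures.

Time dilation ⇒ γ = Δt/τ₀ = 4.98/1.64 = 3.0366
Length contraction: L = L₀/γ = 357/3.0366 = 118 m

L ≈ 118 m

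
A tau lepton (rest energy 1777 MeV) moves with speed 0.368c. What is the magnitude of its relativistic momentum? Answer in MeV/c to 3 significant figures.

γ = 1/√(1 − 0.368²) = 1.0755
p = γβm₀c = 1.0755 × 0.368 × 1777 MeV/c = 703 MeV/c

p ≈ 703 MeV/c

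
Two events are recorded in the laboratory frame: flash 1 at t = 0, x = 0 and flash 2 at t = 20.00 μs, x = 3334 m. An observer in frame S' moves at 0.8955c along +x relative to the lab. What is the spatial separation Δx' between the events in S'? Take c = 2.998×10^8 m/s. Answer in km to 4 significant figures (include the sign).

γ = 1/√(1 − 0.8955²) = 2.24688
Δx' = γ(Δx − vΔt) = 2.24688 × (3334 m − 0.8955×(2.998×10^8 m/s)×20.00×10^-6 s)
= 2.24688 × (-2035.42 m) = -4.573 km

Δx' ≈ -4.573 km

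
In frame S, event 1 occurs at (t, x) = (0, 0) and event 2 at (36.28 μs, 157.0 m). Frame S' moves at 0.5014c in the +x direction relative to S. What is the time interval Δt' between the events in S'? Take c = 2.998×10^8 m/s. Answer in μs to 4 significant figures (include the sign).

Δt' ≈ 41.63 μs

γ = 1/√(1 − 0.5014²) = 1.15578
Δt' = γ(Δt − vΔx/c²) = 1.15578 × (36.28 μs − 0.5014×157.0 m / (2.998×10^8 m/s))
= 1.15578 × (36.0174 μs) = 41.63 μs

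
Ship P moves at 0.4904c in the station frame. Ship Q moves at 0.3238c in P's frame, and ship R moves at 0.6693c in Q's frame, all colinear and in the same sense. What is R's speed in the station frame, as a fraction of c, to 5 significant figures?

Compose boost 2: (0.3238 + 0.4904)/(1 + 0.3238×0.4904) = 0.81420/1.158792 = 0.7026285
Compose boost 3: (0.6693 + 0.7026285)/(1 + 0.6693×0.7026285) = 1.371929/1.470269 = 0.93311

u ≈ 0.93311c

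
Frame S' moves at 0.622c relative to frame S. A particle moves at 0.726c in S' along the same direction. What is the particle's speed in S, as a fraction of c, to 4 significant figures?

Relativistic velocity addition: u = (u' + v)/(1 + u'v/c²)
= (0.726 + 0.622)/(1 + 0.726×0.622) = 1.348/1.45157 = 0.9286

u ≈ 0.9286c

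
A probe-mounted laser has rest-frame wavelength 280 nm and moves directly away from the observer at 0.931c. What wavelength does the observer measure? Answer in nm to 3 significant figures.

λ_obs ≈ 1480 nm

Relativistic Doppler: λ_obs = λ_src √((1+β)/(1−β))
= 280 × √(1.9310/0.069000) = 280 × 5.2901 = 1480 nm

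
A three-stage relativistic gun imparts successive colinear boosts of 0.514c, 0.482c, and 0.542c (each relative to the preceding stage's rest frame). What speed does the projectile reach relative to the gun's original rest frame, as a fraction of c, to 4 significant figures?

Compose boost 2: (0.482 + 0.514)/(1 + 0.482×0.514) = 0.9960/1.24775 = 0.798238
Compose boost 3: (0.542 + 0.798238)/(1 + 0.542×0.798238) = 1.34024/1.43265 = 0.9355

u ≈ 0.9355c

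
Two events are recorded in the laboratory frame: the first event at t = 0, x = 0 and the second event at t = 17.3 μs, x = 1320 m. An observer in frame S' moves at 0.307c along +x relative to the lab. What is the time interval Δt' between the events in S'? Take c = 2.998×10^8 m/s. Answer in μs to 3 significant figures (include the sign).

γ = 1/√(1 − 0.307²) = 1.0507
Δt' = γ(Δt − vΔx/c²) = 1.0507 × (17.3 μs − 0.307×1320 m / (2.998×10^8 m/s))
= 1.0507 × (15.948 μs) = 16.8 μs

Δt' ≈ 16.8 μs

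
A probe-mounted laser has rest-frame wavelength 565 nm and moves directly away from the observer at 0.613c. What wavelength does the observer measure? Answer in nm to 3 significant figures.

Relativistic Doppler: λ_obs = λ_src √((1+β)/(1−β))
= 565 × √(1.6130/0.38700) = 565 × 2.0416 = 1150 nm

λ_obs ≈ 1150 nm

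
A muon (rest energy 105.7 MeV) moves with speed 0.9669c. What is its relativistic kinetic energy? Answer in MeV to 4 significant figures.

K ≈ 308.6 MeV

γ = 1/√(1 − 0.9669²) = 3.91918
K = (γ − 1)m₀c² = (3.91918 − 1) × 105.7 MeV = 2.91918 × 105.7 MeV = 308.6 MeV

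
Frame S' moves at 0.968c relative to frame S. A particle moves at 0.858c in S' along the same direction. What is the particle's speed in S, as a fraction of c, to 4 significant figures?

u ≈ 0.9975c

Relativistic velocity addition: u = (u' + v)/(1 + u'v/c²)
= (0.858 + 0.968)/(1 + 0.858×0.968) = 1.826/1.83054 = 0.9975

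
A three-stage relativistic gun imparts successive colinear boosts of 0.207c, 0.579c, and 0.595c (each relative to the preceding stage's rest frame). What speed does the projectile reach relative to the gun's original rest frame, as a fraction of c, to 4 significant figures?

Compose boost 2: (0.579 + 0.207)/(1 + 0.579×0.207) = 0.7860/1.11985 = 0.701878
Compose boost 3: (0.595 + 0.701878)/(1 + 0.595×0.701878) = 1.29688/1.41762 = 0.9148

u ≈ 0.9148c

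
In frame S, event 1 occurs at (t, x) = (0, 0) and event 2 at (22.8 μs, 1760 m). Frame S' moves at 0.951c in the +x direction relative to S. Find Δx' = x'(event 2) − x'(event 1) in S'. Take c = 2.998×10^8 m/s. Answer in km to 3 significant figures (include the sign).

Δx' ≈ -15.3 km

γ = 1/√(1 − 0.951²) = 3.2342
Δx' = γ(Δx − vΔt) = 3.2342 × (1760 m − 0.951×(2.998×10^8 m/s)×22.8×10^-6 s)
= 3.2342 × (-4740.5 m) = -15.3 km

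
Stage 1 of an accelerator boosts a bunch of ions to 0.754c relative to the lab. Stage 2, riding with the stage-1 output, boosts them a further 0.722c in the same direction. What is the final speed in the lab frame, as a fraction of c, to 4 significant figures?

Compose boost 2: (0.722 + 0.754)/(1 + 0.722×0.754) = 1.476/1.54439 = 0.9557

u ≈ 0.9557c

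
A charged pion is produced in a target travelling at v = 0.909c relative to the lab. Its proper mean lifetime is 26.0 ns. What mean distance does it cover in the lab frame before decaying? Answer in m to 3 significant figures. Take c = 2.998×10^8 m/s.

γ = 1/√(1 − 0.909²) = 2.3993
Dilated lifetime: Δt = γτ₀ = 2.3993 × 26.0 ns = 62.381 ns
d = vΔt = 0.909c × 62.381 ns = 2.7252×10^8 m/s × 6.2381×10^-8 s = 17.0 m

d ≈ 17.0 m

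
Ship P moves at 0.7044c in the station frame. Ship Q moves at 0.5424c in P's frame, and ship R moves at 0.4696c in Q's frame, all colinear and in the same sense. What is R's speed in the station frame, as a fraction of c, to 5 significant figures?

Compose boost 2: (0.5424 + 0.7044)/(1 + 0.5424×0.7044) = 1.2468/1.382067 = 0.9021273
Compose boost 3: (0.4696 + 0.9021273)/(1 + 0.4696×0.9021273) = 1.371727/1.423639 = 0.96354

u ≈ 0.96354c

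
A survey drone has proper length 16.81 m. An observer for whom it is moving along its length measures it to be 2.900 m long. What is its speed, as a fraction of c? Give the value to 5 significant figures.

γ = L₀/L = 16.81/2.900 = 5.796552
β = √(1 − 1/γ²) = 0.98501

β ≈ 0.98501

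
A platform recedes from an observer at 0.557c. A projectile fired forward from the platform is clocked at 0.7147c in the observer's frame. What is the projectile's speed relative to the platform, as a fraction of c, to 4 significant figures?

u' ≈ 0.2620c

Inverse velocity addition: u' = (u − v)/(1 − uv/c²)
= (0.7147 − 0.557)/(1 − 0.7147×0.557) = 0.1577/0.601912 = 0.2620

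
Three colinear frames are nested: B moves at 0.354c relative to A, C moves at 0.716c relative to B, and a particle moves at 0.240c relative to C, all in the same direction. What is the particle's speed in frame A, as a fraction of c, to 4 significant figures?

u ≈ 0.9077c

Compose boost 2: (0.716 + 0.354)/(1 + 0.716×0.354) = 1.070/1.25346 = 0.853634
Compose boost 3: (0.240 + 0.853634)/(1 + 0.240×0.853634) = 1.09363/1.20487 = 0.9077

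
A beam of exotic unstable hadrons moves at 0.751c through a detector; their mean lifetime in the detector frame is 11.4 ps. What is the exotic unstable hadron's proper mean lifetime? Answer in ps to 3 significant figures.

τ₀ ≈ 7.53 ps

γ = 1/√(1 − 0.751²) = 1.5145
Proper time: τ₀ = Δt/γ = 11.4/1.5145 = 7.53 ps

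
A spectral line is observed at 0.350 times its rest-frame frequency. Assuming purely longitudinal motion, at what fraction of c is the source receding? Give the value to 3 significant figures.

f_obs/f_src = √((1−β)/(1+β)) = 0.350  ⇒  (1−β)/(1+β) = 0.12250
β = |1 − D²|/(1 + D²) = |1 − 0.12250|/(1 + 0.12250) = 0.782

β ≈ 0.782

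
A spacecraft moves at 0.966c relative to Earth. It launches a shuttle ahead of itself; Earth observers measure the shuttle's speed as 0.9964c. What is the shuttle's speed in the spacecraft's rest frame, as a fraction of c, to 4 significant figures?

Inverse velocity addition: u' = (u − v)/(1 − uv/c²)
= (0.9964 − 0.966)/(1 − 0.9964×0.966) = 0.03040/0.0374776 = 0.8112

u' ≈ 0.8112c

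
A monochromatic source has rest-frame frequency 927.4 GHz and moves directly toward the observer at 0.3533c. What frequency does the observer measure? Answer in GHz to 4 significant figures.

Relativistic Doppler: f_obs = f_src √((1+β)/(1−β))
= 927.4 × √(1.35330/0.646700) = 927.4 × 1.44659 = 1342 GHz

f_obs ≈ 1342 GHz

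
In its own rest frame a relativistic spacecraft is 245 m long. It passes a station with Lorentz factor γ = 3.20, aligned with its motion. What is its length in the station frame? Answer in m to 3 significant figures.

L ≈ 76.6 m

γ = 3.20 (given)
Length contraction: L = L₀/γ = 245/3.20 = 76.6 m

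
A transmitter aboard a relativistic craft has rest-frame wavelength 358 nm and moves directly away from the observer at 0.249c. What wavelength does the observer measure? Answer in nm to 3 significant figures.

Relativistic Doppler: λ_obs = λ_src √((1+β)/(1−β))
= 358 × √(1.2490/0.75100) = 358 × 1.2896 = 462 nm

λ_obs ≈ 462 nm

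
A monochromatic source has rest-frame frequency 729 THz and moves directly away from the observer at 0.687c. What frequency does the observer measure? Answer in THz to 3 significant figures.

Relativistic Doppler: f_obs = f_src √((1−β)/(1+β))
= 729 × √(0.31300/1.6870) = 729 × 0.43074 = 314 THz

f_obs ≈ 314 THz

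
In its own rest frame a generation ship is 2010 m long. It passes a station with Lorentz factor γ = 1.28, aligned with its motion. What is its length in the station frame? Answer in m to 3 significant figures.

γ = 1.28 (given)
Length contraction: L = L₀/γ = 2010/1.28 = 1570 m

L ≈ 1570 m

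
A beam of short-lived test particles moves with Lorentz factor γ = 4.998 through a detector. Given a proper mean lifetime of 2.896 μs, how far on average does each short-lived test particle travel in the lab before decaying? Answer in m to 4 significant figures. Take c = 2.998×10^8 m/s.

d ≈ 4252 m

β = √(1 − 1/γ²) = √(1 − 1/4.998²) = 0.979780
Dilated lifetime: Δt = γτ₀ = 4.998 × 2.896 μs = 14.4742 μs
d = vΔt = 0.979780c × 14.4742 μs = 2.93738×10^8 m/s × 1.44742×10^-5 s = 4252 m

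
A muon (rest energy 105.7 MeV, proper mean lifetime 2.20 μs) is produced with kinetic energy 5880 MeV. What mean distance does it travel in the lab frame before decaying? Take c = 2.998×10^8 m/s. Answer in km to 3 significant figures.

γ = 1 + K/(m₀c²) = 1 + 5880/105.7 = 56.629
β = √(1 − 1/γ²) = 0.99984
Dilated lifetime: γτ₀ = 56.629 × 2.20 μs = 124.58 μs
d = βc·γτ₀ = 0.99984 × (2.998×10^8 m/s) × 0.00012458 s = 37.3 km

d ≈ 37.3 km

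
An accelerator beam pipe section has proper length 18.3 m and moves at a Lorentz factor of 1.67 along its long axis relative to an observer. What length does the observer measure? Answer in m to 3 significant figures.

L ≈ 11.0 m

γ = 1.67 (given)
Length contraction: L = L₀/γ = 18.3/1.67 = 11.0 m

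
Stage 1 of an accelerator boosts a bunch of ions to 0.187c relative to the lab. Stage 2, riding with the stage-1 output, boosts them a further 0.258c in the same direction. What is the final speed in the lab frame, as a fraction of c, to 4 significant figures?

u ≈ 0.4245c

Compose boost 2: (0.258 + 0.187)/(1 + 0.258×0.187) = 0.4450/1.04825 = 0.4245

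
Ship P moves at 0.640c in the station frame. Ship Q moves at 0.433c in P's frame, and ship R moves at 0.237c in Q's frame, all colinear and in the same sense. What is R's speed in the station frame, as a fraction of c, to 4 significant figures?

u ≈ 0.8983c

Compose boost 2: (0.433 + 0.640)/(1 + 0.433×0.640) = 1.073/1.27712 = 0.840172
Compose boost 3: (0.237 + 0.840172)/(1 + 0.237×0.840172) = 1.07717/1.19912 = 0.8983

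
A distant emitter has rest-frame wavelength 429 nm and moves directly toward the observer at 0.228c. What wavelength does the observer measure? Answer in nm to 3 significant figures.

λ_obs ≈ 340 nm

Relativistic Doppler: λ_obs = λ_src √((1−β)/(1+β))
= 429 × √(0.77200/1.2280) = 429 × 0.79288 = 340 nm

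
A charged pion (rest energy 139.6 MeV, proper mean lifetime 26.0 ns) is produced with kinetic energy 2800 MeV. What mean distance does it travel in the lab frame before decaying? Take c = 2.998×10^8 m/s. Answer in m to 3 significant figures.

γ = 1 + K/(m₀c²) = 1 + 2800/139.6 = 21.057
β = √(1 − 1/γ²) = 0.99887
Dilated lifetime: γτ₀ = 21.057 × 26.0 ns = 547.49 ns
d = βc·γτ₀ = 0.99887 × (2.998×10^8 m/s) × 5.4749×10^-7 s = 164 m

d ≈ 164 m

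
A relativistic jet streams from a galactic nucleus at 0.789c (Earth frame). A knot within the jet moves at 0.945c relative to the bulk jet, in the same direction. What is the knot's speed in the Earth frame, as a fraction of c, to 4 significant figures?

u ≈ 0.9934c

Relativistic velocity addition: u = (u' + v)/(1 + u'v/c²)
= (0.945 + 0.789)/(1 + 0.945×0.789) = 1.734/1.74560 = 0.9934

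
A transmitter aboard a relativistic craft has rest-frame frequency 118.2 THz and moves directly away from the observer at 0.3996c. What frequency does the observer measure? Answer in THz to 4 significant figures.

Relativistic Doppler: f_obs = f_src √((1−β)/(1+β))
= 118.2 × √(0.600400/1.39960) = 118.2 × 0.654965 = 77.42 THz

f_obs ≈ 77.42 THz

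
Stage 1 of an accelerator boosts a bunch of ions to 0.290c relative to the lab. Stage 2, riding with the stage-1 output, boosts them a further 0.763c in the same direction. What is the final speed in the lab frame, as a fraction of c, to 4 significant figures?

Compose boost 2: (0.763 + 0.290)/(1 + 0.763×0.290) = 1.053/1.22127 = 0.8622

u ≈ 0.8622c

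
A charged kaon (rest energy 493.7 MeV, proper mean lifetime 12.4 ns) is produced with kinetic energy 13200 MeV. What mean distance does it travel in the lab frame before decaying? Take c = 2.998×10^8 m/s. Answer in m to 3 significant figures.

γ = 1 + K/(m₀c²) = 1 + 13200/493.7 = 27.737
β = √(1 − 1/γ²) = 0.99935
Dilated lifetime: γτ₀ = 27.737 × 12.4 ns = 343.94 ns
d = βc·γτ₀ = 0.99935 × (2.998×10^8 m/s) × 3.4394×10^-7 s = 103 m

d ≈ 103 m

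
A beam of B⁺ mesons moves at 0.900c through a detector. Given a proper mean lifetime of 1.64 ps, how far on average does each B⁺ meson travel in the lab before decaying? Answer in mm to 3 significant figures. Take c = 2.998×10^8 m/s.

γ = 1/√(1 − 0.900²) = 2.2942
Dilated lifetime: Δt = γτ₀ = 2.2942 × 1.64 ps = 3.7624 ps
d = vΔt = 0.900c × 3.7624 ps = 2.6982×10^8 m/s × 3.7624×10^-12 s = 1.02 mm

d ≈ 1.02 mm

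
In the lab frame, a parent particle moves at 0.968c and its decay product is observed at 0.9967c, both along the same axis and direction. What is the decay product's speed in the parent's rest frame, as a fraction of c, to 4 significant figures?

Inverse velocity addition: u' = (u − v)/(1 − uv/c²)
= (0.9967 − 0.968)/(1 − 0.9967×0.968) = 0.02870/0.0351944 = 0.8155

u' ≈ 0.8155c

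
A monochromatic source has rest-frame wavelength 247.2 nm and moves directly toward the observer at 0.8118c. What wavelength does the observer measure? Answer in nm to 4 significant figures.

Relativistic Doppler: λ_obs = λ_src √((1−β)/(1+β))
= 247.2 × √(0.188200/1.81180) = 247.2 × 0.322296 = 79.67 nm

λ_obs ≈ 79.67 nm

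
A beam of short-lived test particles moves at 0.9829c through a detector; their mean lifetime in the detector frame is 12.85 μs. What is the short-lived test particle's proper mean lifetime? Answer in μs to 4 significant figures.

τ₀ ≈ 2.366 μs

γ = 1/√(1 − 0.9829²) = 5.43065
Proper time: τ₀ = Δt/γ = 12.85/5.43065 = 2.366 μs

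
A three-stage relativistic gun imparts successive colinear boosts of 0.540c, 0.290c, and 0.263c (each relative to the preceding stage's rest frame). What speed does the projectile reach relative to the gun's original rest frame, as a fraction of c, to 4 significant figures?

u ≈ 0.8249c

Compose boost 2: (0.290 + 0.540)/(1 + 0.290×0.540) = 0.8300/1.15660 = 0.717621
Compose boost 3: (0.263 + 0.717621)/(1 + 0.263×0.717621) = 0.980621/1.18873 = 0.8249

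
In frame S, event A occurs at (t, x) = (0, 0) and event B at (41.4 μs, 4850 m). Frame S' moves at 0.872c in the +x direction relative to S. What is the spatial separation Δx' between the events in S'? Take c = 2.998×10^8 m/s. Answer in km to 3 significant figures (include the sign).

γ = 1/√(1 − 0.872²) = 2.0429
Δx' = γ(Δx − vΔt) = 2.0429 × (4850 m − 0.872×(2.998×10^8 m/s)×41.4×10^-6 s)
= 2.0429 × (-5973.0 m) = -12.2 km

Δx' ≈ -12.2 km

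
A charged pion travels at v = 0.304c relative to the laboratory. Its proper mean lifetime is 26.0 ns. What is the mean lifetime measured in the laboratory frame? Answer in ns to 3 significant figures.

Δt ≈ 27.3 ns

γ = 1/√(1 − 0.304²) = 1.0497
Time dilation: Δt = γτ₀ = 1.0497 × 26.0 ns = 27.3 ns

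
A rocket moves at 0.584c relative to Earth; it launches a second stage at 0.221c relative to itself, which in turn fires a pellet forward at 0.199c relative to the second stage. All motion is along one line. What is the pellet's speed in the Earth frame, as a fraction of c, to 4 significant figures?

u ≈ 0.7987c

Compose boost 2: (0.221 + 0.584)/(1 + 0.221×0.584) = 0.8050/1.12906 = 0.712980
Compose boost 3: (0.199 + 0.712980)/(1 + 0.199×0.712980) = 0.911980/1.14188 = 0.7987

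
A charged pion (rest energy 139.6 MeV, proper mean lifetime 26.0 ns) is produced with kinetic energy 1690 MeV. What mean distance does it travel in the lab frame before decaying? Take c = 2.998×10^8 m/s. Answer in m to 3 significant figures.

γ = 1 + K/(m₀c²) = 1 + 1690/139.6 = 13.106
β = √(1 − 1/γ²) = 0.99708
Dilated lifetime: γτ₀ = 13.106 × 26.0 ns = 340.76 ns
d = βc·γτ₀ = 0.99708 × (2.998×10^8 m/s) × 3.4076×10^-7 s = 102 m

d ≈ 102 m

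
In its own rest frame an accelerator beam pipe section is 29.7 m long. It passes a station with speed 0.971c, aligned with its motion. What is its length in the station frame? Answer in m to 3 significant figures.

L ≈ 7.10 m

γ = 1/√(1 − 0.971²) = 4.1827
Length contraction: L = L₀/γ = 29.7/4.1827 = 7.10 m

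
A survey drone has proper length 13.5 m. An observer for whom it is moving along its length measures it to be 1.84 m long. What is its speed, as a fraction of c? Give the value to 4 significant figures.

γ = L₀/L = 13.5/1.84 = 7.33696
β = √(1 − 1/γ²) = 0.9907

β ≈ 0.9907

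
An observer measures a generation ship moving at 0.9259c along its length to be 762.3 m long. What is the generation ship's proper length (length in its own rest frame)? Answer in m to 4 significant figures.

L₀ ≈ 2018 m

γ = 1/√(1 − 0.9259²) = 2.64712
L₀ = γL = 2.64712 × 762.3 = 2018 m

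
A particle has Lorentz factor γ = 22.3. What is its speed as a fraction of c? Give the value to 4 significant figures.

β ≈ 0.9990

β = √(1 − 1/γ²) = √(1 − 1/22.3²) = √(0.997989) = 0.9990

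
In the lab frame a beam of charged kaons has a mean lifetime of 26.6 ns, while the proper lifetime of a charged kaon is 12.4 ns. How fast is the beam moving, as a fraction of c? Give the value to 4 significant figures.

β ≈ 0.8847

γ = Δt/τ₀ = 26.6/12.4 = 2.14516
β = √(1 − 1/γ²) = √(1 − 1/2.14516²) = 0.8847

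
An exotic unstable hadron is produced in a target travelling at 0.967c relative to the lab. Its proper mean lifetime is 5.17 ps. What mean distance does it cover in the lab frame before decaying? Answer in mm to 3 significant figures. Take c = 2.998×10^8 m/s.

γ = 1/√(1 − 0.967²) = 3.9250
Dilated lifetime: Δt = γτ₀ = 3.9250 × 5.17 ps = 20.292 ps
d = vΔt = 0.967c × 20.292 ps = 2.8991×10^8 m/s × 2.0292×10^-11 s = 5.88 mm

d ≈ 5.88 mm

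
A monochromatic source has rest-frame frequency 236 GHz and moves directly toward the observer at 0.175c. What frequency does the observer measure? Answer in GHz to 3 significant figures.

f_obs ≈ 282 GHz

Relativistic Doppler: f_obs = f_src √((1+β)/(1−β))
= 236 × √(1.1750/0.82500) = 236 × 1.1934 = 282 GHz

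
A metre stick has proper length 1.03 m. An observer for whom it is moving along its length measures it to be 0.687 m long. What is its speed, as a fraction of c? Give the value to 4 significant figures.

γ = L₀/L = 1.03/0.687 = 1.49927
β = √(1 − 1/γ²) = 0.7451

β ≈ 0.7451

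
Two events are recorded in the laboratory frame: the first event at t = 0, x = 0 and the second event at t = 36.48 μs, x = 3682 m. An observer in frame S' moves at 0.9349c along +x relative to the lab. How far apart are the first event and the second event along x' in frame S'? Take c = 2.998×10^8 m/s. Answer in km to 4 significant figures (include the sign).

γ = 1/√(1 − 0.9349²) = 2.81761
Δx' = γ(Δx − vΔt) = 2.81761 × (3682 m − 0.9349×(2.998×10^8 m/s)×36.48×10^-6 s)
= 2.81761 × (-6542.72 m) = -18.43 km

Δx' ≈ -18.43 km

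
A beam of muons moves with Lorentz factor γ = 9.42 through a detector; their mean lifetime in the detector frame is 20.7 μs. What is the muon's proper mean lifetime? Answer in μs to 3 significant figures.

τ₀ ≈ 2.20 μs

γ = 9.42 (given)
Proper time: τ₀ = Δt/γ = 20.7/9.42 = 2.20 μs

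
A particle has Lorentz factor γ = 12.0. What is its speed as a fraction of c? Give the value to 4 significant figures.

β = √(1 − 1/γ²) = √(1 − 1/12.0²) = √(0.993056) = 0.9965

β ≈ 0.9965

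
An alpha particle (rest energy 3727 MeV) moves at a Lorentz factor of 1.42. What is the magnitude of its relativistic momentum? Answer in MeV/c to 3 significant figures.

p ≈ 3760 MeV/c

β = √(1 − 1/γ²) = √(1 − 1/1.42²) = 0.70998
p = γβm₀c = 1.42 × 0.70998 × 3727 MeV/c = 3760 MeV/c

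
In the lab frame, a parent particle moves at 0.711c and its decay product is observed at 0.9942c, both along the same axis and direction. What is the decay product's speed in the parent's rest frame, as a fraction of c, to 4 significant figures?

Inverse velocity addition: u' = (u − v)/(1 − uv/c²)
= (0.9942 − 0.711)/(1 − 0.9942×0.711) = 0.2832/0.293124 = 0.9661

u' ≈ 0.9661c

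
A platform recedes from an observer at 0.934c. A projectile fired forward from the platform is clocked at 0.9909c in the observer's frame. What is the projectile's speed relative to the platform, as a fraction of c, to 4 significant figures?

Inverse velocity addition: u' = (u − v)/(1 − uv/c²)
= (0.9909 − 0.934)/(1 − 0.9909×0.934) = 0.05690/0.0744994 = 0.7638

u' ≈ 0.7638c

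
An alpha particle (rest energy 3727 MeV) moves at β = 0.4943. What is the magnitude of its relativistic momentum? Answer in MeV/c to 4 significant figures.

γ = 1/√(1 − 0.4943²) = 1.15036
p = γβm₀c = 1.15036 × 0.4943 × 3727 MeV/c = 2119 MeV/c

p ≈ 2119 MeV/c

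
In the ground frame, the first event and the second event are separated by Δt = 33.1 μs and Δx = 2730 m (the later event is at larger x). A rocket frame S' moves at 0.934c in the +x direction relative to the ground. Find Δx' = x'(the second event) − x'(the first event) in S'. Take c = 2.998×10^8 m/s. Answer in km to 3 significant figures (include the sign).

Δx' ≈ -18.3 km

γ = 1/√(1 − 0.934²) = 2.7990
Δx' = γ(Δx − vΔt) = 2.7990 × (2730 m − 0.934×(2.998×10^8 m/s)×33.1×10^-6 s)
= 2.7990 × (-6538.4 m) = -18.3 km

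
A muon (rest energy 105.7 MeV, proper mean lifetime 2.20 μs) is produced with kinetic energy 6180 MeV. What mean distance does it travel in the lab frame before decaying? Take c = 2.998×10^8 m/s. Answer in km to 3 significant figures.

γ = 1 + K/(m₀c²) = 1 + 6180/105.7 = 59.467
β = √(1 − 1/γ²) = 0.99986
Dilated lifetime: γτ₀ = 59.467 × 2.20 μs = 130.83 μs
d = βc·γτ₀ = 0.99986 × (2.998×10^8 m/s) × 0.00013083 s = 39.2 km

d ≈ 39.2 km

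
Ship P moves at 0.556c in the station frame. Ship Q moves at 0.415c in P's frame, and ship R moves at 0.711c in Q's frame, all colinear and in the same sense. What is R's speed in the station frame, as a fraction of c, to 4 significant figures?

u ≈ 0.9609c

Compose boost 2: (0.415 + 0.556)/(1 + 0.415×0.556) = 0.9710/1.23074 = 0.788956
Compose boost 3: (0.711 + 0.788956)/(1 + 0.711×0.788956) = 1.49996/1.56095 = 0.9609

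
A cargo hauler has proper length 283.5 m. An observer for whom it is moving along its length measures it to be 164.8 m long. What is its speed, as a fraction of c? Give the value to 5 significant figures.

β ≈ 0.81369

γ = L₀/L = 283.5/164.8 = 1.720267
β = √(1 − 1/γ²) = 0.81369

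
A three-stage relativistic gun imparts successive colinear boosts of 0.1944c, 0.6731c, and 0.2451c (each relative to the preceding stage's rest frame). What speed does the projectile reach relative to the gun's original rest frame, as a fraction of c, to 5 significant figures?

u ≈ 0.85202c

Compose boost 2: (0.6731 + 0.1944)/(1 + 0.6731×0.1944) = 0.86750/1.130851 = 0.7671216
Compose boost 3: (0.2451 + 0.7671216)/(1 + 0.2451×0.7671216) = 1.012222/1.188022 = 0.85202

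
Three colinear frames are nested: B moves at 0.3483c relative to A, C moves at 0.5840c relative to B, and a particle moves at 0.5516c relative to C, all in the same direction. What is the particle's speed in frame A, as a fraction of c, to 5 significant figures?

Compose boost 2: (0.5840 + 0.3483)/(1 + 0.5840×0.3483) = 0.93230/1.203407 = 0.7747170
Compose boost 3: (0.5516 + 0.7747170)/(1 + 0.5516×0.7747170) = 1.326317/1.427334 = 0.92923

u ≈ 0.92923c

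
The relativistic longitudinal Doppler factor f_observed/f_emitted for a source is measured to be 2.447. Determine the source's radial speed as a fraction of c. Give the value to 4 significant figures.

β ≈ 0.7138

f_obs/f_src = √((1+β)/(1−β)) = 2.447  ⇒  (1+β)/(1−β) = 5.98781
β = |1 − D²|/(1 + D²) = |1 − 5.98781|/(1 + 5.98781) = 0.7138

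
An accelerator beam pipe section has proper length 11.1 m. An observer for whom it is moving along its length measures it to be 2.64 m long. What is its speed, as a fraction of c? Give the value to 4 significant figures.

γ = L₀/L = 11.1/2.64 = 4.20455
β = √(1 − 1/γ²) = 0.9713

β ≈ 0.9713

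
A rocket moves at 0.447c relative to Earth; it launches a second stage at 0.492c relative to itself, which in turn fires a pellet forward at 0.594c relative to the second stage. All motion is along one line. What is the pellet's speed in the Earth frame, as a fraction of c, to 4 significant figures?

u ≈ 0.9358c

Compose boost 2: (0.492 + 0.447)/(1 + 0.492×0.447) = 0.9390/1.21992 = 0.769720
Compose boost 3: (0.594 + 0.769720)/(1 + 0.594×0.769720) = 1.36372/1.45721 = 0.9358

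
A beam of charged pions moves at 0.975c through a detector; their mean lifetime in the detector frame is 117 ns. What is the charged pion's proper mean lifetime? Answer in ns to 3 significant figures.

γ = 1/√(1 − 0.975²) = 4.5004
Proper time: τ₀ = Δt/γ = 117/4.5004 = 26.0 ns

τ₀ ≈ 26.0 ns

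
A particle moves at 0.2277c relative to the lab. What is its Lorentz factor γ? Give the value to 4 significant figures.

γ = 1/√(1 − β²) = 1/√(1 − 0.2277²) = 1/√(0.948153) = 1.027

γ ≈ 1.027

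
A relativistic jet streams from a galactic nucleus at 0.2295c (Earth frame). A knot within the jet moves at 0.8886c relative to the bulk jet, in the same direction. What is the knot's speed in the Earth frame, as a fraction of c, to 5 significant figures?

Relativistic velocity addition: u = (u' + v)/(1 + u'v/c²)
= (0.8886 + 0.2295)/(1 + 0.8886×0.2295) = 1.1181/1.203934 = 0.92871

u ≈ 0.92871c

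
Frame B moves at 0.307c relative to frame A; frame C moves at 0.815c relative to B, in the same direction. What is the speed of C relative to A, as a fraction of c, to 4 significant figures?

Compose boost 2: (0.815 + 0.307)/(1 + 0.815×0.307) = 1.122/1.25021 = 0.8975

u ≈ 0.8975c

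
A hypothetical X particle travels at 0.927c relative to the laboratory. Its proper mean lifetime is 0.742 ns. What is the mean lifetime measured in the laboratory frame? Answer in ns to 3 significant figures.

Δt ≈ 1.98 ns

γ = 1/√(1 − 0.927²) = 2.6662
Time dilation: Δt = γτ₀ = 2.6662 × 0.742 ns = 1.98 ns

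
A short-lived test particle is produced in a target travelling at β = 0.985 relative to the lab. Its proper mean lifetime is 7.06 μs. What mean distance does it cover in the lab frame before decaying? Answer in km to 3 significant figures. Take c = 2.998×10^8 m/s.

γ = 1/√(1 − 0.985²) = 5.7953
Dilated lifetime: Δt = γτ₀ = 5.7953 × 7.06 μs = 40.915 μs
d = vΔt = 0.985c × 40.915 μs = 2.9530×10^8 m/s × 4.0915×10^-5 s = 12.1 km

d ≈ 12.1 km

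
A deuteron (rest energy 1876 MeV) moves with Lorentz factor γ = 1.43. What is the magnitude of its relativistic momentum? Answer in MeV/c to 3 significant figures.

p ≈ 1920 MeV/c

β = √(1 − 1/γ²) = √(1 − 1/1.43²) = 0.71483
p = γβm₀c = 1.43 × 0.71483 × 1876 MeV/c = 1920 MeV/c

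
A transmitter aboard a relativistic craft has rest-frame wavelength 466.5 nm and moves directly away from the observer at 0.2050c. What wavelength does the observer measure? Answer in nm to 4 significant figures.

λ_obs ≈ 574.3 nm

Relativistic Doppler: λ_obs = λ_src √((1+β)/(1−β))
= 466.5 × √(1.20500/0.795000) = 466.5 × 1.23115 = 574.3 nm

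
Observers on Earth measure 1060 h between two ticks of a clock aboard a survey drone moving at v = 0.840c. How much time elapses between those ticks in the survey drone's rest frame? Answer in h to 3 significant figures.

γ = 1/√(1 − 0.840²) = 1.8430
Proper time: τ₀ = Δt/γ = 1060/1.8430 = 575 h

τ₀ ≈ 575 h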